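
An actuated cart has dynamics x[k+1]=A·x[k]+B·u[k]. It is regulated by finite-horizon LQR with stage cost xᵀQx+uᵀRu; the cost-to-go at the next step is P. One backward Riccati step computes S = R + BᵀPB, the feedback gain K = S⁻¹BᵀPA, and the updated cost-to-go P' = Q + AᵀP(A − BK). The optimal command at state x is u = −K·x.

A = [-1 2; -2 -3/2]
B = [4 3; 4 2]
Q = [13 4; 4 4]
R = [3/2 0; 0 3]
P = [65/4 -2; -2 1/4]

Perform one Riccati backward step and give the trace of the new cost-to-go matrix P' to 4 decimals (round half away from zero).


17.5550

BᵀP = [57.0000 -7.0000; 44.7500 -5.5000]
S = R + BᵀPB = [3/2 0; 0 3] + [200.0000 157.0000; 157.0000 123.2500] = [201.5000 157.0000; 157.0000 126.2500]
BᵀPA = [-43.0000 124.5000; -33.7500 97.7500]
K = S⁻¹·BᵀPA = [-0.1645 0.4699; -0.0628 0.1899]
A−BK = [-0.1537 -0.4493; -1.2165 -3.7594]
AᵀP(A−BK) = [0.0584 -0.1350; -0.1350 0.4967]
P' = Q + AᵀP(A−BK) = [13.0584 3.8650; 3.8650 4.4967]
tr(P') = 17.5550


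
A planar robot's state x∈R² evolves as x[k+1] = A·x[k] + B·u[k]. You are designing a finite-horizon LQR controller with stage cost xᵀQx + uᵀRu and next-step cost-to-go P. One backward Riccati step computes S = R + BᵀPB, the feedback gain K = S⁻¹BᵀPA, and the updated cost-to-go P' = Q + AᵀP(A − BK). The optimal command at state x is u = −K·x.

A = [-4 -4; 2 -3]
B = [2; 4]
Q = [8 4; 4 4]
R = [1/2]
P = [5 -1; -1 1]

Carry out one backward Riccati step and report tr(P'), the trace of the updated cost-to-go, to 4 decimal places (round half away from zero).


113.5854

BᵀP = [6.0000 2.0000]
S = R + BᵀPB = [1/2] + [20.0000] = [20.5000]
BᵀPA = [-20.0000 -30.0000]
K = S⁻¹·BᵀPA = [-0.9756 -1.4634]
A−BK = [-2.0488 -1.0732; 5.9024 2.8537]
AᵀP(A−BK) = [80.4878 40.7317; 40.7317 21.0976]
P' = Q + AᵀP(A−BK) = [88.4878 44.7317; 44.7317 25.0976]
tr(P') = 113.5854


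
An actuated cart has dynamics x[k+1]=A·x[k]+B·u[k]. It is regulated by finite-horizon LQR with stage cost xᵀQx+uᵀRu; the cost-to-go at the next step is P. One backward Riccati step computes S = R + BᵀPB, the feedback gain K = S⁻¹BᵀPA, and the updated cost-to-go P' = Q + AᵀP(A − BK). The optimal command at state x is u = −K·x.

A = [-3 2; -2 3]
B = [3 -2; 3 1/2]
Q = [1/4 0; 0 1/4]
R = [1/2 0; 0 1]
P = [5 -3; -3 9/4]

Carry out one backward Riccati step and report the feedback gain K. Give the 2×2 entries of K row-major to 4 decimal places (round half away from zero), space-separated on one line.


BᵀP = [6.0000 -2.2500; -11.5000 7.1250]
S = R + BᵀPB = [1/2 0; 0 1] + [11.2500 -13.1250; -13.1250 26.5625] = [11.7500 -13.1250; -13.1250 27.5625]
BᵀPA = [-13.5000 5.2500; 20.2500 -1.6250]
K = S⁻¹·BᵀPA = [-0.7013 0.8139; 0.4007 0.3286]
A−BK = [-0.0946 0.2156; -0.0965 0.3941]
AᵀP(A−BK) = [0.4174 -0.1670; -0.1670 0.5112]
P' = Q + AᵀP(A−BK) = [0.6674 -0.1670; -0.1670 0.7612]
tr(P') = 1.4287

-0.7013 0.8139 0.4007 0.3286


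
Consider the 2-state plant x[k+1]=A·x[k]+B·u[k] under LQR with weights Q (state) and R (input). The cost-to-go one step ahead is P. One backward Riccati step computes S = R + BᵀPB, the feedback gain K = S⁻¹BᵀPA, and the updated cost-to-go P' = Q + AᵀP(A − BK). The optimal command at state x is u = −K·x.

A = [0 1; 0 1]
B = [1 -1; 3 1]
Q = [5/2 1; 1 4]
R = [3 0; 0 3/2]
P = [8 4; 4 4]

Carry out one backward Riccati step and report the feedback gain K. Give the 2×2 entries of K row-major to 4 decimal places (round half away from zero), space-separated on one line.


BᵀP = [20.0000 16.0000; -4.0000 0.0000]
S = R + BᵀPB = [3 0; 0 3/2] + [68.0000 -4.0000; -4.0000 4.0000] = [71.0000 -4.0000; -4.0000 5.5000]
BᵀPA = [0.0000 36.0000; 0.0000 -4.0000]
K = S⁻¹·BᵀPA = [0.0000 0.4860; 0.0000 -0.3738]
A−BK = [0.0000 0.1402; 0.0000 -0.0841]
AᵀP(A−BK) = [0.0000 0.0000; 0.0000 1.0093]
P' = Q + AᵀP(A−BK) = [2.5000 1.0000; 1.0000 5.0093]
tr(P') = 7.5093

0.0000 0.4860 0.0000 -0.3738


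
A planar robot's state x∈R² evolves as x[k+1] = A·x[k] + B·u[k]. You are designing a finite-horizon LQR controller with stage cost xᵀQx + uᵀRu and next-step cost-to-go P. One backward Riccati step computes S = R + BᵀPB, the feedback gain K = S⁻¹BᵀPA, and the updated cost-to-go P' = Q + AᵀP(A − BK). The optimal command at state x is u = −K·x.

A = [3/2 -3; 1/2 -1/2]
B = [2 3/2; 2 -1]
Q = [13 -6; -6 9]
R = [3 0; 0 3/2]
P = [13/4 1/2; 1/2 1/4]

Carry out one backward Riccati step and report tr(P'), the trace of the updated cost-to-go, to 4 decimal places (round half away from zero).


BᵀP = [7.5000 1.5000; 4.3750 0.5000]
S = R + BᵀPB = [3 0; 0 3/2] + [18.0000 9.7500; 9.7500 6.0625] = [21.0000 9.7500; 9.7500 7.5625]
BᵀPA = [12.0000 -23.2500; 6.8125 -13.3750]
K = S⁻¹·BᵀPA = [0.3816 -0.7125; 0.4088 -0.8500]
A−BK = [0.1235 -0.3000; 0.1456 0.0750]
AᵀP(A−BK) = [0.7605 -1.4719; -1.4719 2.8781]
P' = Q + AᵀP(A−BK) = [13.7605 -7.4719; -7.4719 11.8781]
tr(P') = 25.6386

25.6386


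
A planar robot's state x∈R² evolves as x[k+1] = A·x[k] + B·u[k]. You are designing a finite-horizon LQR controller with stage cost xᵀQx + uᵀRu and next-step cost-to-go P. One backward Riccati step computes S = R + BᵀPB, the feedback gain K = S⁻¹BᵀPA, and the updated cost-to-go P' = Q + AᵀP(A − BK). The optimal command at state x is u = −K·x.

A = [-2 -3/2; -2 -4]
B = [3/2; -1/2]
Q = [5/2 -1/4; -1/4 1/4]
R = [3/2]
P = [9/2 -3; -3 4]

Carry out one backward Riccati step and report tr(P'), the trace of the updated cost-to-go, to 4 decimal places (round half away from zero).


39.3193

BᵀP = [8.2500 -6.5000]
S = R + BᵀPB = [3/2] + [15.6250] = [17.1250]
BᵀPA = [-3.5000 13.6250]
K = S⁻¹·BᵀPA = [-0.2044 0.7956]
A−BK = [-1.6934 -2.6934; -2.1022 -3.6022]
AᵀP(A−BK) = [9.2847 15.2847; 15.2847 27.2847]
P' = Q + AᵀP(A−BK) = [11.7847 15.0347; 15.0347 27.5347]
tr(P') = 39.3193


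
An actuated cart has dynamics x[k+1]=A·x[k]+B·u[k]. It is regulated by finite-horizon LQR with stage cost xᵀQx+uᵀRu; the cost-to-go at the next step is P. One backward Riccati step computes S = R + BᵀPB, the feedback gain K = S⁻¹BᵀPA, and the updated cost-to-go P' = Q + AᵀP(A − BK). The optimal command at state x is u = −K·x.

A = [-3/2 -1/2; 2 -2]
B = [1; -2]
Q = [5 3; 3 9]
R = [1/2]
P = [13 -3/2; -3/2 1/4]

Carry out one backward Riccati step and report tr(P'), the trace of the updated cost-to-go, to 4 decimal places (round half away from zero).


BᵀP = [16.0000 -2.0000]
S = R + BᵀPB = [1/2] + [20.0000] = [20.5000]
BᵀPA = [-28.0000 -4.0000]
K = S⁻¹·BᵀPA = [-1.3659 -0.1951]
A−BK = [-0.1341 -0.3049; -0.7317 -2.3902]
AᵀP(A−BK) = [1.0061 0.2866; 0.2866 0.4695]
P' = Q + AᵀP(A−BK) = [6.0061 3.2866; 3.2866 9.4695]
tr(P') = 15.4756

15.4756


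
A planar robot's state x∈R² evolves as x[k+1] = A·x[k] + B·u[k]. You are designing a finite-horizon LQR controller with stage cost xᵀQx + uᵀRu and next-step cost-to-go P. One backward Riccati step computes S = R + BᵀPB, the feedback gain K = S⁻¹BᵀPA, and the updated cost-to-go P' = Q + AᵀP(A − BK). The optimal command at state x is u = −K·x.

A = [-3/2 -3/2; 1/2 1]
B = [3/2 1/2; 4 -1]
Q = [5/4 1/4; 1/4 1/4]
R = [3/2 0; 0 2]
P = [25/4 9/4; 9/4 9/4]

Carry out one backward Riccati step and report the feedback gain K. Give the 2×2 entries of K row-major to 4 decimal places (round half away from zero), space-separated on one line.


BᵀP = [18.3750 12.3750; 0.8750 -1.1250]
S = R + BᵀPB = [3/2 0; 0 2] + [77.0625 -3.1875; -3.1875 1.5625] = [78.5625 -3.1875; -3.1875 3.5625]
BᵀPA = [-21.3750 -15.1875; -1.8750 -2.4375]
K = S⁻¹·BᵀPA = [-0.3045 -0.2294; -0.7987 -0.8895]
A−BK = [-0.6439 -0.7112; 0.9192 1.0282]
AᵀP(A−BK) = [3.2440 3.5537; 3.5537 3.9103]
P' = Q + AᵀP(A−BK) = [4.4940 3.8037; 3.8037 4.1603]
tr(P') = 8.6543

-0.3045 -0.2294 -0.7987 -0.8895


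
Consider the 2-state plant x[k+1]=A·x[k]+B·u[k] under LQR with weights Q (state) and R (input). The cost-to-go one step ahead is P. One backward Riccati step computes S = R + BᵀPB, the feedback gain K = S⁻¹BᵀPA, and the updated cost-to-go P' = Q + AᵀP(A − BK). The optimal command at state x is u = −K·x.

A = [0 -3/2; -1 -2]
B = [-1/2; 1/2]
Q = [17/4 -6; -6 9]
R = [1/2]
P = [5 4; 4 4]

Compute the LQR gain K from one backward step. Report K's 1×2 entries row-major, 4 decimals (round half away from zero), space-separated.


BᵀP = [-0.5000 0.0000]
S = R + BᵀPB = [1/2] + [0.2500] = [0.7500]
BᵀPA = [0.0000 0.7500]
K = S⁻¹·BᵀPA = [0.0000 1.0000]
A−BK = [0.0000 -1.0000; -1.0000 -2.5000]
AᵀP(A−BK) = [4.0000 14.0000; 14.0000 50.5000]
P' = Q + AᵀP(A−BK) = [8.2500 8.0000; 8.0000 59.5000]
tr(P') = 67.7500

0.0000 1.0000


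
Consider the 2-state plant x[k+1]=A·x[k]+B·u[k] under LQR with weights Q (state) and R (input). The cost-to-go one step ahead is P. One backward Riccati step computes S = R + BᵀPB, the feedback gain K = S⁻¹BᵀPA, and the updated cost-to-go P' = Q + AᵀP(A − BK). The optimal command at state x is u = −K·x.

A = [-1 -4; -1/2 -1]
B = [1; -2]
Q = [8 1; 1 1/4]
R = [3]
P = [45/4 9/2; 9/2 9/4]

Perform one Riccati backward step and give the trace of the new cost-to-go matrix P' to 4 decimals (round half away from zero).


BᵀP = [2.2500 0.0000]
S = R + BᵀPB = [3] + [2.2500] = [5.2500]
BᵀPA = [-2.2500 -9.0000]
K = S⁻¹·BᵀPA = [-0.4286 -1.7143]
A−BK = [-0.5714 -2.2857; -1.3571 -4.4286]
AᵀP(A−BK) = [15.3482 55.7679; 55.7679 202.8214]
P' = Q + AᵀP(A−BK) = [23.3482 56.7679; 56.7679 203.0714]
tr(P') = 226.4196

226.4196


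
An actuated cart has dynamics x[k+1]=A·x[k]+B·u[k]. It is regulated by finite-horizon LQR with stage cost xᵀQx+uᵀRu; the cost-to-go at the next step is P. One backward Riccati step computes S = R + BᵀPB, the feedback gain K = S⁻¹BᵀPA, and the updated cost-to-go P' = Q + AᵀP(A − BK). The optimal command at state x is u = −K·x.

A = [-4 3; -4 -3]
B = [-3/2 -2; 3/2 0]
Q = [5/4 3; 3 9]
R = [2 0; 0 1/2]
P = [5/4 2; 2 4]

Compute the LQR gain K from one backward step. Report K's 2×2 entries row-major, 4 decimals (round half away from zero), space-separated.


-1.5066 -0.9723 4.1109 0.4204

BᵀP = [1.1250 3.0000; -2.5000 -4.0000]
S = R + BᵀPB = [2 0; 0 1/2] + [2.8125 -2.2500; -2.2500 5.0000] = [4.8125 -2.2500; -2.2500 5.5000]
BᵀPA = [-16.5000 -5.6250; 26.0000 4.5000]
K = S⁻¹·BᵀPA = [-1.5066 -0.9723; 4.1109 0.4204]
A−BK = [1.9620 2.3825; -1.7401 -1.5416]
AᵀP(A−BK) = [16.2569 6.0263; 6.0263 3.8891]
P' = Q + AᵀP(A−BK) = [17.5069 9.0263; 9.0263 12.8891]
tr(P') = 30.3960


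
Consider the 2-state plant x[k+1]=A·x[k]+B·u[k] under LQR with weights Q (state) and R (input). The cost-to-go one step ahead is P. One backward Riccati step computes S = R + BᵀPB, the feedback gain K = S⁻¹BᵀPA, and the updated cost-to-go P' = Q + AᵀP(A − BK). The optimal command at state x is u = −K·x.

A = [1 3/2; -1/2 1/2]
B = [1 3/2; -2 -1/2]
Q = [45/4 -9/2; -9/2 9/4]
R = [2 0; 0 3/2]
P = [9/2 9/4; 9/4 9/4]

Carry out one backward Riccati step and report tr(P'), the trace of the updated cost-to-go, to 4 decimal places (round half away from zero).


BᵀP = [0.0000 -2.2500; 5.6250 2.2500]
S = R + BᵀPB = [2 0; 0 3/2] + [4.5000 1.1250; 1.1250 7.3125] = [6.5000 1.1250; 1.1250 8.8125]
BᵀPA = [1.1250 -1.1250; 4.5000 9.5625]
K = S⁻¹·BᵀPA = [0.0866 -0.3690; 0.4996 1.1322]
A−BK = [0.1640 0.1707; -0.0770 0.3280]
AᵀP(A−BK) = [0.4669 0.9452; 0.9452 2.8205]
P' = Q + AᵀP(A−BK) = [11.7169 -3.5548; -3.5548 5.0705]
tr(P') = 16.7874

16.7874


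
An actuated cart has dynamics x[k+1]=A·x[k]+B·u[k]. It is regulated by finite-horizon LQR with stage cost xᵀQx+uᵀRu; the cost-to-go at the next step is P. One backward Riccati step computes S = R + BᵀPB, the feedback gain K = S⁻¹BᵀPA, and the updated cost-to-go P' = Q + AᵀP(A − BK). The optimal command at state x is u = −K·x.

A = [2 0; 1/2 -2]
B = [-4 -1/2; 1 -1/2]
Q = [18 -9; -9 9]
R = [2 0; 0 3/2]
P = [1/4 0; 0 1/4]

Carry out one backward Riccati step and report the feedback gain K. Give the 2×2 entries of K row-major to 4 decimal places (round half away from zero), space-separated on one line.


-0.2925 -0.0905 -0.1248 0.1747

BᵀP = [-1.0000 0.2500; -0.1250 -0.1250]
S = R + BᵀPB = [2 0; 0 3/2] + [4.2500 0.3750; 0.3750 0.1250] = [6.2500 0.3750; 0.3750 1.6250]
BᵀPA = [-1.8750 -0.5000; -0.3125 0.2500]
K = S⁻¹·BᵀPA = [-0.2925 -0.0905; -0.1248 0.1747]
A−BK = [0.7676 -0.2746; 0.7301 -1.8222]
AᵀP(A−BK) = [0.4750 -0.3651; -0.3651 0.9111]
P' = Q + AᵀP(A−BK) = [18.4750 -9.3651; -9.3651 9.9111]
tr(P') = 28.3861


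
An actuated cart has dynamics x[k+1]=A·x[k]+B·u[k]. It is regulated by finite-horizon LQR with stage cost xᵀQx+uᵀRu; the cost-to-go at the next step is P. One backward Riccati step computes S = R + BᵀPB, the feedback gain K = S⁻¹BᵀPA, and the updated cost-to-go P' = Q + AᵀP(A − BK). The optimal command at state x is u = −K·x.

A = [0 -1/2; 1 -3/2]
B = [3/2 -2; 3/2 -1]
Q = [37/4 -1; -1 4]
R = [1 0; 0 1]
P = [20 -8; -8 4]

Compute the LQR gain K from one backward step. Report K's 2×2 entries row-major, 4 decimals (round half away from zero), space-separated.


0.3925 -0.5607 0.4486 -0.3551

BᵀP = [18.0000 -6.0000; -32.0000 12.0000]
S = R + BᵀPB = [1 0; 0 1] + [18.0000 -30.0000; -30.0000 52.0000] = [19.0000 -30.0000; -30.0000 53.0000]
BᵀPA = [-6.0000 0.0000; 12.0000 -2.0000]
K = S⁻¹·BᵀPA = [0.3925 -0.5607; 0.4486 -0.3551]
A−BK = [0.3084 -0.3692; 0.8598 -1.0140]
AᵀP(A−BK) = [0.9720 -1.1028; -1.1028 1.2897]
P' = Q + AᵀP(A−BK) = [10.2220 -2.1028; -2.1028 5.2897]
tr(P') = 15.5117


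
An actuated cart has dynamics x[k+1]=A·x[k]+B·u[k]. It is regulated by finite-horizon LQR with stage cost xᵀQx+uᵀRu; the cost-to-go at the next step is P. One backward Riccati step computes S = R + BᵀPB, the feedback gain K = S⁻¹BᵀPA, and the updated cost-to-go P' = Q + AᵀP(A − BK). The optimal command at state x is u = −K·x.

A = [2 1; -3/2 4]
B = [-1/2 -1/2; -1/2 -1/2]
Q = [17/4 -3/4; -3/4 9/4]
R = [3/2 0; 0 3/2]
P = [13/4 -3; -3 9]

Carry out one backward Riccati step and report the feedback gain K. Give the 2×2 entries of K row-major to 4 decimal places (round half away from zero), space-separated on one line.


0.9189 -2.6216 0.9189 -2.6216

BᵀP = [-0.1250 -3.0000; -0.1250 -3.0000]
S = R + BᵀPB = [3/2 0; 0 3/2] + [1.5625 1.5625; 1.5625 1.5625] = [3.0625 1.5625; 1.5625 3.0625]
BᵀPA = [4.2500 -12.1250; 4.2500 -12.1250]
K = S⁻¹·BᵀPA = [0.9189 -2.6216; 0.9189 -2.6216]
A−BK = [2.9189 -1.6216; -0.5811 1.3784]
AᵀP(A−BK) = [43.4392 -44.7162; -44.7162 59.6757]
P' = Q + AᵀP(A−BK) = [47.6892 -45.4662; -45.4662 61.9257]
tr(P') = 109.6149


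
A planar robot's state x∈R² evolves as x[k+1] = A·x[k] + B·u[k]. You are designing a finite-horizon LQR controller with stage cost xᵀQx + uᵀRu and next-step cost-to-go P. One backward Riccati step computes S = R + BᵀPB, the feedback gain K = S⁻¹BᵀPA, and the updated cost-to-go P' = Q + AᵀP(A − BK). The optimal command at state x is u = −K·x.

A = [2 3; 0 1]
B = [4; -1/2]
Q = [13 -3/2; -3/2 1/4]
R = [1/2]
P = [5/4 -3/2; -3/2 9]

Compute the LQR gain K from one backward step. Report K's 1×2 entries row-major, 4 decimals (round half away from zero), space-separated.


BᵀP = [5.7500 -10.5000]
S = R + BᵀPB = [1/2] + [28.2500] = [28.7500]
BᵀPA = [11.5000 6.7500]
K = S⁻¹·BᵀPA = [0.4000 0.2348]
A−BK = [0.4000 2.0609; 0.2000 1.1174]
AᵀP(A−BK) = [0.4000 1.8000; 1.8000 9.6652]
P' = Q + AᵀP(A−BK) = [13.4000 0.3000; 0.3000 9.9152]
tr(P') = 23.3152

0.4000 0.2348


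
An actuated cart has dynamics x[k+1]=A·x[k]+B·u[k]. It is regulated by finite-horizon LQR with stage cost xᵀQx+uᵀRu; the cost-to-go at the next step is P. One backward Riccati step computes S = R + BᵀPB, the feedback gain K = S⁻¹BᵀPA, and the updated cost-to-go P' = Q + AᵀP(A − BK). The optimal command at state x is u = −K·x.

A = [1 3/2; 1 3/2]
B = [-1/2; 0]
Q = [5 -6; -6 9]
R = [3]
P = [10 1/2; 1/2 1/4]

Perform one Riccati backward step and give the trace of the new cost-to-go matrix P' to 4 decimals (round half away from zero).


34.2756

BᵀP = [-5.0000 -0.2500]
S = R + BᵀPB = [3] + [2.5000] = [5.5000]
BᵀPA = [-5.2500 -7.8750]
K = S⁻¹·BᵀPA = [-0.9545 -1.4318]
A−BK = [0.5227 0.7841; 1.0000 1.5000]
AᵀP(A−BK) = [6.2386 9.3580; 9.3580 14.0369]
P' = Q + AᵀP(A−BK) = [11.2386 3.3580; 3.3580 23.0369]
tr(P') = 34.2756


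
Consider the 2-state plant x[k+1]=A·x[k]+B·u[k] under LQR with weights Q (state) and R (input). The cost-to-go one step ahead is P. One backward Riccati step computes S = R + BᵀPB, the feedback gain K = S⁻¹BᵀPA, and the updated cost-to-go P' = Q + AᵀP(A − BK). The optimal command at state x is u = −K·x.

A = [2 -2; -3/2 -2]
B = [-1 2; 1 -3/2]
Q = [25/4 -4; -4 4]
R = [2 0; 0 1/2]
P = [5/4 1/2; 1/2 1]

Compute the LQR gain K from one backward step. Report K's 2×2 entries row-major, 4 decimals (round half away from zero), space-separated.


-0.1084 -0.3133 0.8434 -0.6747

BᵀP = [-0.7500 0.5000; 1.7500 -0.5000]
S = R + BᵀPB = [2 0; 0 1/2] + [1.2500 -2.2500; -2.2500 4.2500] = [3.2500 -2.2500; -2.2500 4.7500]
BᵀPA = [-2.2500 0.5000; 4.2500 -2.5000]
K = S⁻¹·BᵀPA = [-0.1084 -0.3133; 0.8434 -0.6747]
A−BK = [0.2048 -0.9639; -0.1265 -2.6988]
AᵀP(A−BK) = [0.4217 -0.3373; -0.3373 11.4699]
P' = Q + AᵀP(A−BK) = [6.6717 -4.3373; -4.3373 15.4699]
tr(P') = 22.1416


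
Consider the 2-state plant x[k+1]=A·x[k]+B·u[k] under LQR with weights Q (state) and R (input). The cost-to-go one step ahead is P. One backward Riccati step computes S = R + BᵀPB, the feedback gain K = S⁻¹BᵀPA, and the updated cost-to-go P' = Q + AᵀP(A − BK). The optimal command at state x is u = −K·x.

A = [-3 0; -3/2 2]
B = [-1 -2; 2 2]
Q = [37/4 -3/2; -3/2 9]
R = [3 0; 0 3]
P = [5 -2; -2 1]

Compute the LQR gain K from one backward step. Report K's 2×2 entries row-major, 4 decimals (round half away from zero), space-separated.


0.2446 0.1739 0.6196 0.1739

BᵀP = [-9.0000 4.0000; -14.0000 6.0000]
S = R + BᵀPB = [3 0; 0 3] + [17.0000 26.0000; 26.0000 40.0000] = [20.0000 26.0000; 26.0000 43.0000]
BᵀPA = [21.0000 8.0000; 33.0000 12.0000]
K = S⁻¹·BᵀPA = [0.2446 0.1739; 0.6196 0.1739]
A−BK = [-1.5163 0.5217; -3.2283 1.3043]
AᵀP(A−BK) = [3.6685 -0.3913; -0.3913 0.5217]
P' = Q + AᵀP(A−BK) = [12.9185 -1.8913; -1.8913 9.5217]
tr(P') = 22.4402


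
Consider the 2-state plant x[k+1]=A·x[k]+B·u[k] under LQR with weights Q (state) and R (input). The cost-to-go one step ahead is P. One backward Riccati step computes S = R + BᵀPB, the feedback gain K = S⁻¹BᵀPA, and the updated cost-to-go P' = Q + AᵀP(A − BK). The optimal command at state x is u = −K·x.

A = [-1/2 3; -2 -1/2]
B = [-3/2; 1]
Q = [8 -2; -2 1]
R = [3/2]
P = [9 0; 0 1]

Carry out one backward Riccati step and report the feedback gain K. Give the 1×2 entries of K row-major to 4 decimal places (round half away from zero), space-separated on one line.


BᵀP = [-13.5000 1.0000]
S = R + BᵀPB = [3/2] + [21.2500] = [22.7500]
BᵀPA = [4.7500 -41.0000]
K = S⁻¹·BᵀPA = [0.2088 -1.8022]
A−BK = [-0.1868 0.2967; -2.2088 1.3022]
AᵀP(A−BK) = [5.2582 -3.9396; -3.9396 7.3599]
P' = Q + AᵀP(A−BK) = [13.2582 -5.9396; -5.9396 8.3599]
tr(P') = 21.6181

0.2088 -1.8022


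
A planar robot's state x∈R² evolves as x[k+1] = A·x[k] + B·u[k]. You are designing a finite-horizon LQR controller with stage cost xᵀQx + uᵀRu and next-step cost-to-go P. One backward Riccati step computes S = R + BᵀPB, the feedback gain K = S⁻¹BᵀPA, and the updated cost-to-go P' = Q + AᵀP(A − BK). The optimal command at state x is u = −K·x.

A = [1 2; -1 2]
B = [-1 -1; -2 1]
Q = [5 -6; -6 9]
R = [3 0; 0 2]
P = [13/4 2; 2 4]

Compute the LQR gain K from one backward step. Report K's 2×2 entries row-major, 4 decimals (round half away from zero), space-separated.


0.0364 -1.1702 -0.6000 -0.3273

BᵀP = [-7.2500 -10.0000; -1.2500 2.0000]
S = R + BᵀPB = [3 0; 0 2] + [27.2500 -2.7500; -2.7500 3.2500] = [30.2500 -2.7500; -2.7500 5.2500]
BᵀPA = [2.7500 -34.5000; -3.2500 1.5000]
K = S⁻¹·BᵀPA = [0.0364 -1.1702; -0.6000 -0.3273]
A−BK = [0.4364 0.5025; -0.3273 -0.0132]
AᵀP(A−BK) = [1.2000 0.6545; 0.6545 5.1174]
P' = Q + AᵀP(A−BK) = [6.2000 -5.3455; -5.3455 14.1174]
tr(P') = 20.3174


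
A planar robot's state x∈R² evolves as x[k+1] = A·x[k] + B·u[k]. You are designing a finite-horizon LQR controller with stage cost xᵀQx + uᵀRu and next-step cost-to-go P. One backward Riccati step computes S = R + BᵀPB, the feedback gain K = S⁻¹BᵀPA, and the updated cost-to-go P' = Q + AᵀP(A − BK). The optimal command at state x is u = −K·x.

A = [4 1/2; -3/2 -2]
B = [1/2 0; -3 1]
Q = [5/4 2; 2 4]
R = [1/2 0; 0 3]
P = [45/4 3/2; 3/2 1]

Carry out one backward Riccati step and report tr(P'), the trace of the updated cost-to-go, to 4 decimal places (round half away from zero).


BᵀP = [1.1250 -2.2500; 1.5000 1.0000]
S = R + BᵀPB = [1/2 0; 0 3] + [7.3125 -2.2500; -2.2500 1.0000] = [7.8125 -2.2500; -2.2500 4.0000]
BᵀPA = [7.8750 5.0625; 4.5000 -1.2500]
K = S⁻¹·BᵀPA = [1.5895 0.6659; 2.0191 0.0621]
A−BK = [3.2053 0.1671; 1.2494 -0.0644]
AᵀP(A−BK) = [142.6468 6.8520; 6.8520 0.5191]
P' = Q + AᵀP(A−BK) = [143.8968 8.8520; 8.8520 4.5191]
tr(P') = 148.4159

148.4159


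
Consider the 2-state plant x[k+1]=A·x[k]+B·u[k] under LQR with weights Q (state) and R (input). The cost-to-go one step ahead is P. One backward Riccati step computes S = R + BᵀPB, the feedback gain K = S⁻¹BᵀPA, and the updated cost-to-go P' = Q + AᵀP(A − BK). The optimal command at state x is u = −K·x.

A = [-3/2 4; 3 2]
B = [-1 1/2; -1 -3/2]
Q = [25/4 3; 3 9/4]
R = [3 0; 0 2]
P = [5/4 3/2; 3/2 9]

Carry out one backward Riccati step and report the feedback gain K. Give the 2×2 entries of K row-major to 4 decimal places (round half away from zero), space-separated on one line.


-0.3342 -1.5392 -1.5266 -0.4861

BᵀP = [-2.7500 -10.5000; -1.6250 -12.7500]
S = R + BᵀPB = [3 0; 0 2] + [13.2500 14.3750; 14.3750 18.3125] = [16.2500 14.3750; 14.3750 20.3125]
BᵀPA = [-27.3750 -32.0000; -35.8125 -32.0000]
K = S⁻¹·BᵀPA = [-0.3342 -1.5392; -1.5266 -0.4861]
A−BK = [-1.0709 2.7038; 0.3759 -0.2684]
AᵀP(A−BK) = [6.4937 0.4557; 0.4557 15.1899]
P' = Q + AᵀP(A−BK) = [12.7437 3.4557; 3.4557 17.4399]
tr(P') = 30.1835


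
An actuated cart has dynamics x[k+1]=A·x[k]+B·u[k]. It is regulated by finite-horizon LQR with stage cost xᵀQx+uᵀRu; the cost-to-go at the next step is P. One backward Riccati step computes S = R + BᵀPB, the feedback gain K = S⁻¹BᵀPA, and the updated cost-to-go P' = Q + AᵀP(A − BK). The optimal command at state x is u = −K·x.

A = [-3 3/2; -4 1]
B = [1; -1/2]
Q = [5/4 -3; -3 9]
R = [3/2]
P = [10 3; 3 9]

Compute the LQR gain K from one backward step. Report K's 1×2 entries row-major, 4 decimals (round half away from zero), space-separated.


-1.8140 1.0465

BᵀP = [8.5000 -1.5000]
S = R + BᵀPB = [3/2] + [9.2500] = [10.7500]
BᵀPA = [-19.5000 11.2500]
K = S⁻¹·BᵀPA = [-1.8140 1.0465]
A−BK = [-1.1860 0.4535; -4.9070 1.5233]
AᵀP(A−BK) = [270.6279 -87.5930; -87.5930 28.7267]
P' = Q + AᵀP(A−BK) = [271.8779 -90.5930; -90.5930 37.7267]
tr(P') = 309.6047


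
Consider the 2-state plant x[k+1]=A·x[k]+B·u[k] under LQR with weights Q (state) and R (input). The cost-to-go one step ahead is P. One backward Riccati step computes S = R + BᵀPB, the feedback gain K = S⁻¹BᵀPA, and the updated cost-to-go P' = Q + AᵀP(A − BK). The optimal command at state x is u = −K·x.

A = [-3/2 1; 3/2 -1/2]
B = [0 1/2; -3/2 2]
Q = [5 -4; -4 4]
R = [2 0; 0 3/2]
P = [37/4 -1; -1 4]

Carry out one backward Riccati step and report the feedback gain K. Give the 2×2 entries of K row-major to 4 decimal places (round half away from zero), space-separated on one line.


BᵀP = [1.5000 -6.0000; 2.6250 7.5000]
S = R + BᵀPB = [2 0; 0 3/2] + [9.0000 -11.2500; -11.2500 16.3125] = [11.0000 -11.2500; -11.2500 17.8125]
BᵀPA = [-11.2500 4.5000; 7.3125 -1.1250]
K = S⁻¹·BᵀPA = [-1.7027 0.9730; -0.6649 0.5514]
A−BK = [-1.1676 0.7243; 0.2757 -0.1432]
AᵀP(A−BK) = [20.0189 -12.2108; -12.2108 7.4919]
P' = Q + AᵀP(A−BK) = [25.0189 -16.2108; -16.2108 11.4919]
tr(P') = 36.5108

-1.7027 0.9730 -0.6649 0.5514


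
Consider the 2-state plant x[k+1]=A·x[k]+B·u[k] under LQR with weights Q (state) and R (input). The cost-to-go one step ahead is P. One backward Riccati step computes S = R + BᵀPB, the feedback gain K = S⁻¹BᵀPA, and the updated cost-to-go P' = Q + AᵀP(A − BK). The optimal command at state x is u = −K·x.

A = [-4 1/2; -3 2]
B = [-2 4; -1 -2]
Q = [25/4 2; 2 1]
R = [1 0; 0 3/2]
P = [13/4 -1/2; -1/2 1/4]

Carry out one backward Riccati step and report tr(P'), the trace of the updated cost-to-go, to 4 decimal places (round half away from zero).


BᵀP = [-6.0000 0.7500; 14.0000 -2.5000]
S = R + BᵀPB = [1 0; 0 3/2] + [11.2500 -25.5000; -25.5000 61.0000] = [12.2500 -25.5000; -25.5000 62.5000]
BᵀPA = [21.7500 -1.5000; -48.5000 2.0000]
K = S⁻¹·BᵀPA = [1.0628 -0.3705; -0.3424 -0.1192]
A−BK = [-0.5049 0.2356; -2.6219 1.3911]
AᵀP(A−BK) = [2.5287 -0.9710; -0.9710 0.4951]
P' = Q + AᵀP(A−BK) = [8.7787 1.0290; 1.0290 1.4951]
tr(P') = 10.2738

10.2738


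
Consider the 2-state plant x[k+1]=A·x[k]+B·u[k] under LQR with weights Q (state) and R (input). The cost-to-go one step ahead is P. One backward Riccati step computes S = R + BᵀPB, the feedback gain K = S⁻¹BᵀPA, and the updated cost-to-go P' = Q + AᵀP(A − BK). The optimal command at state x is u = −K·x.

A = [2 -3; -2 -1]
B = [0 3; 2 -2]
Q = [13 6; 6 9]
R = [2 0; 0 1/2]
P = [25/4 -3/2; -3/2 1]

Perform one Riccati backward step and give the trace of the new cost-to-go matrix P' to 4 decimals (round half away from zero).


BᵀP = [-3.0000 2.0000; 21.7500 -6.5000]
S = R + BᵀPB = [2 0; 0 1/2] + [4.0000 -13.0000; -13.0000 78.2500] = [6.0000 -13.0000; -13.0000 78.7500]
BᵀPA = [-10.0000 7.0000; 56.5000 -58.7500]
K = S⁻¹·BᵀPA = [-0.1746 -0.7002; 0.6886 -0.8616]
A−BK = [-0.0659 -0.4152; -0.2735 -1.3229]
AᵀP(A−BK) = [0.3460 0.1796; 0.1796 2.5313]
P' = Q + AᵀP(A−BK) = [13.3460 6.1796; 6.1796 11.5313]
tr(P') = 24.8773

24.8773


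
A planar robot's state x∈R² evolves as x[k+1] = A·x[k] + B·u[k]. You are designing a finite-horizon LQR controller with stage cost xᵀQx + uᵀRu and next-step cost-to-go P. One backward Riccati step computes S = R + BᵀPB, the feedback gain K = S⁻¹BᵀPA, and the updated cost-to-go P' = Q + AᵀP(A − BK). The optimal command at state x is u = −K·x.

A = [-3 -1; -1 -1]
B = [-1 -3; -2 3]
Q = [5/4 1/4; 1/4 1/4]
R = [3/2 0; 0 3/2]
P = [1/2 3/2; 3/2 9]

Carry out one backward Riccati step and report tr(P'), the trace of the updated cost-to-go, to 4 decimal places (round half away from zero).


BᵀP = [-3.5000 -19.5000; 3.0000 22.5000]
S = R + BᵀPB = [3/2 0; 0 3/2] + [42.5000 -48.0000; -48.0000 58.5000] = [44.0000 -48.0000; -48.0000 60.0000]
BᵀPA = [30.0000 23.0000; -31.5000 -25.5000]
K = S⁻¹·BᵀPA = [0.8571 0.4643; 0.1607 -0.0536]
A−BK = [-1.6607 -0.6964; 0.2321 0.0893]
AᵀP(A−BK) = [1.8482 0.8839; 0.8839 0.4554]
P' = Q + AᵀP(A−BK) = [3.0982 1.1339; 1.1339 0.7054]
tr(P') = 3.8036

3.8036


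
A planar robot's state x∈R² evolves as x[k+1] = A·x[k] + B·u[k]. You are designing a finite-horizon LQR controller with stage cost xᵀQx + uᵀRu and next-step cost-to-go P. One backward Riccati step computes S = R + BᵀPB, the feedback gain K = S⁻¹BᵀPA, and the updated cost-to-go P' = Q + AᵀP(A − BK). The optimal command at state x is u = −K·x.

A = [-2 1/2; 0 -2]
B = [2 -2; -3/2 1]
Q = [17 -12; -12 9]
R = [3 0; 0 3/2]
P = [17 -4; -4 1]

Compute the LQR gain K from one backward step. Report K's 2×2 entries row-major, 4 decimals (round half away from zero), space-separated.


BᵀP = [40.0000 -9.5000; -38.0000 9.0000]
S = R + BᵀPB = [3 0; 0 3/2] + [94.2500 -89.5000; -89.5000 85.0000] = [97.2500 -89.5000; -89.5000 86.5000]
BᵀPA = [-80.0000 39.0000; 76.0000 -37.0000]
K = S⁻¹·BᵀPA = [-0.2936 0.1543; 0.5748 -0.2681]
A−BK = [-0.2631 -0.3448; -1.0152 -1.5005]
AᵀP(A−BK) = [0.8249 -0.2809; -0.2809 0.3128]
P' = Q + AᵀP(A−BK) = [17.8249 -12.2809; -12.2809 9.3128]
tr(P') = 27.1377

-0.2936 0.1543 0.5748 -0.2681


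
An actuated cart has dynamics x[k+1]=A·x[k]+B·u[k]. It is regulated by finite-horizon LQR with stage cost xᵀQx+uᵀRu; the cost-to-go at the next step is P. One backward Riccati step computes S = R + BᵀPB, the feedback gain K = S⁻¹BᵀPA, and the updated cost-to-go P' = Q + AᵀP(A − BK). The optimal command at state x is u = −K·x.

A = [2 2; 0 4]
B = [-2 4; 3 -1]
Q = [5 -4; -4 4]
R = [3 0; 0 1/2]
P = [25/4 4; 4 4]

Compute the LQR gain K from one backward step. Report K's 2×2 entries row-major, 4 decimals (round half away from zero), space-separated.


0.1597 1.4480 0.5925 1.3612

BᵀP = [-0.5000 4.0000; 21.0000 12.0000]
S = R + BᵀPB = [3 0; 0 1/2] + [13.0000 -6.0000; -6.0000 72.0000] = [16.0000 -6.0000; -6.0000 72.5000]
BᵀPA = [-1.0000 15.0000; 42.0000 90.0000]
K = S⁻¹·BᵀPA = [0.1597 1.4480; 0.5925 1.3612]
A−BK = [-0.0507 -0.5489; 0.1134 1.0173]
AᵀP(A−BK) = [0.2736 1.2771; 1.2771 8.7718]
P' = Q + AᵀP(A−BK) = [5.2736 -2.7229; -2.7229 12.7718]
tr(P') = 18.0454


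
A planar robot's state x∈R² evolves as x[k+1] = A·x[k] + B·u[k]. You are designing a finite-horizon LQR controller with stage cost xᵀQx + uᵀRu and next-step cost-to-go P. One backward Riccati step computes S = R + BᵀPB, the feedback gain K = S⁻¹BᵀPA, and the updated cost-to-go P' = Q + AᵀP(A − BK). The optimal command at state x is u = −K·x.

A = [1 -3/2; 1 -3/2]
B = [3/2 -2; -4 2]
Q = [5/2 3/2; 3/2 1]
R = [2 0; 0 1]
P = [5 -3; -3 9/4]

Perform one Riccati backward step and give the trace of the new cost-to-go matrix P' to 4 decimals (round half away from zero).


5.3720

BᵀP = [19.5000 -13.5000; -16.0000 10.5000]
S = R + BᵀPB = [2 0; 0 1] + [83.2500 -66.0000; -66.0000 53.0000] = [85.2500 -66.0000; -66.0000 54.0000]
BᵀPA = [6.0000 -9.0000; -5.5000 8.2500]
K = S⁻¹·BᵀPA = [-0.1576 0.2364; -0.2944 0.4417]
A−BK = [0.6475 -0.9712; 0.9586 -1.4379]
AᵀP(A−BK) = [0.5760 -0.8640; -0.8640 1.2960]
P' = Q + AᵀP(A−BK) = [3.0760 0.6360; 0.6360 2.2960]
tr(P') = 5.3720


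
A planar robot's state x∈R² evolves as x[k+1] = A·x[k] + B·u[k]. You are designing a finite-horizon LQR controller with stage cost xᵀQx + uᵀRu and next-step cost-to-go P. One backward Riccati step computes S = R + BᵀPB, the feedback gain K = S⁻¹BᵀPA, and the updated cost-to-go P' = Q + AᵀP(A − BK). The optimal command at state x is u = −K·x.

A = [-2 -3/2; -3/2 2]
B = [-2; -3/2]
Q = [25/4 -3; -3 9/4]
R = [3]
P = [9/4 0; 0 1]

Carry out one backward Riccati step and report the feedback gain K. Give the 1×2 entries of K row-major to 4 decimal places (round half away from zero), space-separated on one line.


BᵀP = [-4.5000 -1.5000]
S = R + BᵀPB = [3] + [11.2500] = [14.2500]
BᵀPA = [11.2500 3.7500]
K = S⁻¹·BᵀPA = [0.7895 0.2632]
A−BK = [-0.4211 -0.9737; -0.3158 2.3947]
AᵀP(A−BK) = [2.3684 0.7895; 0.7895 8.0757]
P' = Q + AᵀP(A−BK) = [8.6184 -2.2105; -2.2105 10.3257]
tr(P') = 18.9441

0.7895 0.2632


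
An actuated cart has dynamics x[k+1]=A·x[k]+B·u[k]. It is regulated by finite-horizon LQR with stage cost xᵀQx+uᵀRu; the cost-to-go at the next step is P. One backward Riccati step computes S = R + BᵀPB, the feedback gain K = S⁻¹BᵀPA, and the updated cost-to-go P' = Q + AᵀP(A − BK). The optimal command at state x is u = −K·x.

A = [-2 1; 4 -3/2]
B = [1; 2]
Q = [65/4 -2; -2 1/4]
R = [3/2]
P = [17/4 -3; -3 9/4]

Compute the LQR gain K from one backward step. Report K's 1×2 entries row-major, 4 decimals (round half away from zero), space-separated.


3.4545 -1.4545

BᵀP = [-1.7500 1.5000]
S = R + BᵀPB = [3/2] + [1.2500] = [2.7500]
BᵀPA = [9.5000 -4.0000]
K = S⁻¹·BᵀPA = [3.4545 -1.4545]
A−BK = [-5.4545 2.4545; -2.9091 1.4091]
AᵀP(A−BK) = [68.1818 -29.1818; -29.1818 12.4943]
P' = Q + AᵀP(A−BK) = [84.4318 -31.1818; -31.1818 12.7443]
tr(P') = 97.1761


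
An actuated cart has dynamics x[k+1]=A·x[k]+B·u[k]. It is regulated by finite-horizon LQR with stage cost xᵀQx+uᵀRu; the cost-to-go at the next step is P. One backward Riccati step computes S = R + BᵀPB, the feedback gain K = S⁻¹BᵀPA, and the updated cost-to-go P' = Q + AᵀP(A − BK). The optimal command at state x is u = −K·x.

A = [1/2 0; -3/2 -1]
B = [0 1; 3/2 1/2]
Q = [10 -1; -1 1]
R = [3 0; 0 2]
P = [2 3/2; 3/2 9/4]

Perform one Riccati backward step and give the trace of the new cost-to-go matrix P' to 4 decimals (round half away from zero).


BᵀP = [2.2500 3.3750; 2.7500 2.6250]
S = R + BᵀPB = [3 0; 0 2] + [5.0625 3.9375; 3.9375 4.0625] = [8.0625 3.9375; 3.9375 6.0625]
BᵀPA = [-3.9375 -3.3750; -2.5625 -2.6250]
K = S⁻¹·BᵀPA = [-0.4129 -0.3034; -0.1545 -0.2360]
A−BK = [0.6545 0.2360; -0.8034 -0.4270]
AᵀP(A−BK) = [1.2907 0.8258; 0.8258 0.6067]
P' = Q + AᵀP(A−BK) = [11.2907 -0.1742; -0.1742 1.6067]
tr(P') = 12.8975

12.8975


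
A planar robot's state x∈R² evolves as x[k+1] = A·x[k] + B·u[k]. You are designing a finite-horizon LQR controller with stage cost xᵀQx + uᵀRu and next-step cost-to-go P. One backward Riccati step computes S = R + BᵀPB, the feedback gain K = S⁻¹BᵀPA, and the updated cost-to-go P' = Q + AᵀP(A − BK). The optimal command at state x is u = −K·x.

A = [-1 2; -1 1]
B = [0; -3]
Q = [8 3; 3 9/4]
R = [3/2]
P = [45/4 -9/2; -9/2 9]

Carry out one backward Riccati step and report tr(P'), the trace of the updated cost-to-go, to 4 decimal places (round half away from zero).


BᵀP = [13.5000 -27.0000]
S = R + BᵀPB = [3/2] + [81.0000] = [82.5000]
BᵀPA = [13.5000 0.0000]
K = S⁻¹·BᵀPA = [0.1636 0.0000]
A−BK = [-1.0000 2.0000; -0.5091 1.0000]
AᵀP(A−BK) = [9.0409 -18.0000; -18.0000 36.0000]
P' = Q + AᵀP(A−BK) = [17.0409 -15.0000; -15.0000 38.2500]
tr(P') = 55.2909

55.2909


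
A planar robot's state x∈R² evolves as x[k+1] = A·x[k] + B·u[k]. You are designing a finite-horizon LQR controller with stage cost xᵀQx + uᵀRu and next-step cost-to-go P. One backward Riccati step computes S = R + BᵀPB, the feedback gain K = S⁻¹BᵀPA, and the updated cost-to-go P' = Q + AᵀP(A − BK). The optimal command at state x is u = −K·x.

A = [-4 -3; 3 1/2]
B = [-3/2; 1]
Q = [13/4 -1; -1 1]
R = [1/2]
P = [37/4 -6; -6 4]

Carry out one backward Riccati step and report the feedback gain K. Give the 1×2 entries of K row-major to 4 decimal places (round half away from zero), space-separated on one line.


BᵀP = [-19.8750 13.0000]
S = R + BᵀPB = [1/2] + [42.8125] = [43.3125]
BᵀPA = [118.5000 66.1250]
K = S⁻¹·BᵀPA = [2.7359 1.5267]
A−BK = [0.1039 -0.7100; 0.2641 -1.0267]
AᵀP(A−BK) = [3.7922 2.0866; 2.0866 1.2973]
P' = Q + AᵀP(A−BK) = [7.0422 1.0866; 1.0866 2.2973]
tr(P') = 9.3395

2.7359 1.5267


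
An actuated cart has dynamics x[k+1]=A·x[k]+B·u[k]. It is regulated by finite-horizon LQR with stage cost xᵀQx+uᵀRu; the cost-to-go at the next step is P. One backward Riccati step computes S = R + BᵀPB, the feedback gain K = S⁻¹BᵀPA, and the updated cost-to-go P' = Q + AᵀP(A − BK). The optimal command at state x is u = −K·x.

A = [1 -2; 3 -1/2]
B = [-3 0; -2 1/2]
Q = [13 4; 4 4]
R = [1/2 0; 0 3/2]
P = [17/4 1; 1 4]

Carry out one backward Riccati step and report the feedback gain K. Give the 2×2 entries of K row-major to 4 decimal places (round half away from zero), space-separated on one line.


BᵀP = [-14.7500 -11.0000; 0.5000 2.0000]
S = R + BᵀPB = [1/2 0; 0 3/2] + [66.2500 -5.5000; -5.5000 1.0000] = [66.7500 -5.5000; -5.5000 2.5000]
BᵀPA = [-47.7500 35.0000; 6.5000 -2.0000]
K = S⁻¹·BᵀPA = [-0.6121 0.5599; 1.2534 0.4318]
A−BK = [-0.8362 -0.3202; 1.1491 0.4039]
AᵀP(A−BK) = [8.8760 2.9296; 2.9296 1.2662]
P' = Q + AᵀP(A−BK) = [21.8760 6.9296; 6.9296 5.2662]
tr(P') = 27.1423

-0.6121 0.5599 1.2534 0.4318


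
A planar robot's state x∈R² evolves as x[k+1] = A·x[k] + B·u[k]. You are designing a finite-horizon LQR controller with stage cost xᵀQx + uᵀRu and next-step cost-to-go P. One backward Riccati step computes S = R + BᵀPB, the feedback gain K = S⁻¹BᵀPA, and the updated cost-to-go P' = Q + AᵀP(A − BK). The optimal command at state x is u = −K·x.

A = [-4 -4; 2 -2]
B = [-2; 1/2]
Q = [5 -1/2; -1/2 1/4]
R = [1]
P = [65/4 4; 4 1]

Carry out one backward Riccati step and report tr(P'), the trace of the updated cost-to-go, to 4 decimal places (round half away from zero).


14.4861

BᵀP = [-30.5000 -7.5000]
S = R + BᵀPB = [1] + [57.2500] = [58.2500]
BᵀPA = [107.0000 137.0000]
K = S⁻¹·BᵀPA = [1.8369 2.3519]
A−BK = [-0.3262 0.7039; 1.0815 -3.1760]
AᵀP(A−BK) = [3.4506 4.3433; 4.3433 5.7854]
P' = Q + AᵀP(A−BK) = [8.4506 3.8433; 3.8433 6.0354]
tr(P') = 14.4861


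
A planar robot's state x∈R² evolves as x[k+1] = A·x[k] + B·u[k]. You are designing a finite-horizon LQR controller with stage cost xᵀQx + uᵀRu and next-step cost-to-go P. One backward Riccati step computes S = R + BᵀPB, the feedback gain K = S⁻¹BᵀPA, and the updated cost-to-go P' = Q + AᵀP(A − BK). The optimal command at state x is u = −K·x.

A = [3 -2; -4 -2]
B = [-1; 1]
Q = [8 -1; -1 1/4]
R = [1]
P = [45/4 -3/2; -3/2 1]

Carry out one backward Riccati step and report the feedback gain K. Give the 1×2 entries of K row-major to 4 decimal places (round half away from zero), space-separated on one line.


BᵀP = [-12.7500 2.5000]
S = R + BᵀPB = [1] + [15.2500] = [16.2500]
BᵀPA = [-48.2500 20.5000]
K = S⁻¹·BᵀPA = [-2.9692 1.2615]
A−BK = [0.0308 -0.7385; -1.0308 -3.2615]
AᵀP(A−BK) = [9.9846 -1.6308; -1.6308 11.1385]
P' = Q + AᵀP(A−BK) = [17.9846 -2.6308; -2.6308 11.3885]
tr(P') = 29.3731

-2.9692 1.2615


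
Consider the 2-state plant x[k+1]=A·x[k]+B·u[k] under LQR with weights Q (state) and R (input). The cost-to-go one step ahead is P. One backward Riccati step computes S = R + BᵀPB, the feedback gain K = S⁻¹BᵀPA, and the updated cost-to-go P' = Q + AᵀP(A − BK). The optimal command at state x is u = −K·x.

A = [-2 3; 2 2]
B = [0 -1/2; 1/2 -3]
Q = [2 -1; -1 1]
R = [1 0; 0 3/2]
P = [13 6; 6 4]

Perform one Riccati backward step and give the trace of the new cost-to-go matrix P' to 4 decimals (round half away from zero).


BᵀP = [3.0000 2.0000; -24.5000 -15.0000]
S = R + BᵀPB = [1 0; 0 3/2] + [1.0000 -7.5000; -7.5000 57.2500] = [2.0000 -7.5000; -7.5000 58.7500]
BᵀPA = [-2.0000 13.0000; 19.0000 -103.5000]
K = S⁻¹·BᵀPA = [0.4082 -0.2041; 0.3755 -1.7878]
A−BK = [-1.8122 2.1061; 2.9224 -3.2612]
AᵀP(A−BK) = [13.6816 -16.4408; -16.4408 22.6204]
P' = Q + AᵀP(A−BK) = [15.6816 -17.4408; -17.4408 23.6204]
tr(P') = 39.3020

39.3020


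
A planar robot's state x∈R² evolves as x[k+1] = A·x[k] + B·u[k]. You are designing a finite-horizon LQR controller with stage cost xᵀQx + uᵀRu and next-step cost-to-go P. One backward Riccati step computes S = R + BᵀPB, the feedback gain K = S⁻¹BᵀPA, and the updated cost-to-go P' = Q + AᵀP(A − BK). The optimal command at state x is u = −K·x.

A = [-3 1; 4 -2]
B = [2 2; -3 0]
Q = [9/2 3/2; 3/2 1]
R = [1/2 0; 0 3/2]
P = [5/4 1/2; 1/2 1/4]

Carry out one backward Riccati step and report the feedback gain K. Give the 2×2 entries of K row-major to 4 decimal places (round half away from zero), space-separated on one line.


BᵀP = [1.0000 0.2500; 2.5000 1.0000]
S = R + BᵀPB = [1/2 0; 0 3/2] + [1.2500 2.0000; 2.0000 5.0000] = [1.7500 2.0000; 2.0000 6.5000]
BᵀPA = [-2.0000 0.5000; -3.5000 0.5000]
K = S⁻¹·BᵀPA = [-0.8136 0.3051; -0.2881 -0.0169]
A−BK = [-0.7966 0.4237; 1.5593 -1.0847]
AᵀP(A−BK) = [0.6144 -0.1992; -0.1992 0.1059]
P' = Q + AᵀP(A−BK) = [5.1144 1.3008; 1.3008 1.1059]
tr(P') = 6.2203

-0.8136 0.3051 -0.2881 -0.0169
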